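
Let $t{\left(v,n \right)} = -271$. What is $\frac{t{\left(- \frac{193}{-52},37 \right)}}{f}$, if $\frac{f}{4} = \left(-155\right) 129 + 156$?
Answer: $\frac{271}{79356} \approx 0.003415$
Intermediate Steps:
$f = -79356$ ($f = 4 \left(\left(-155\right) 129 + 156\right) = 4 \left(-19995 + 156\right) = 4 \left(-19839\right) = -79356$)
$\frac{t{\left(- \frac{193}{-52},37 \right)}}{f} = - \frac{271}{-79356} = \left(-271\right) \left(- \frac{1}{79356}\right) = \frac{271}{79356}$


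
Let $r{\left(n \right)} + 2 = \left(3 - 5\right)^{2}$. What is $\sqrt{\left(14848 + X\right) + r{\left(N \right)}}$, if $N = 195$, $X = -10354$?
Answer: $4 \sqrt{281} \approx 67.052$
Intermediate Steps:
$r{\left(n \right)} = 2$ ($r{\left(n \right)} = -2 + \left(3 - 5\right)^{2} = -2 + \left(-2\right)^{2} = -2 + 4 = 2$)
$\sqrt{\left(14848 + X\right) + r{\left(N \right)}} = \sqrt{\left(14848 - 10354\right) + 2} = \sqrt{4494 + 2} = \sqrt{4496} = 4 \sqrt{281}$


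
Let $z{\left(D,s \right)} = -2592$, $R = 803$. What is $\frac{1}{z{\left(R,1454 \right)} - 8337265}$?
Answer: $- \frac{1}{8339857} \approx -1.1991 \cdot 10^{-7}$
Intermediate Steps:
$\frac{1}{z{\left(R,1454 \right)} - 8337265} = \frac{1}{-2592 - 8337265} = \frac{1}{-8339857} = - \frac{1}{8339857}$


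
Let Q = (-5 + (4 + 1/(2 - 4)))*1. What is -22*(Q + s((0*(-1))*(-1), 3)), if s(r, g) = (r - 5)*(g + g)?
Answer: 693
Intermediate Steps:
s(r, g) = 2*g*(-5 + r) (s(r, g) = (-5 + r)*(2*g) = 2*g*(-5 + r))
Q = -3/2 (Q = (-5 + (4 + 1/(-2)))*1 = (-5 + (4 - ½))*1 = (-5 + 7/2)*1 = -3/2*1 = -3/2 ≈ -1.5000)
-22*(Q + s((0*(-1))*(-1), 3)) = -22*(-3/2 + 2*3*(-5 + (0*(-1))*(-1))) = -22*(-3/2 + 2*3*(-5 + 0*(-1))) = -22*(-3/2 + 2*3*(-5 + 0)) = -22*(-3/2 + 2*3*(-5)) = -22*(-3/2 - 30) = -22*(-63/2) = 693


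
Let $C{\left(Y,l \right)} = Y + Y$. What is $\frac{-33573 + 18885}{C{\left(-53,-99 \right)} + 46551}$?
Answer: $- \frac{14688}{46445} \approx -0.31625$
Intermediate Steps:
$C{\left(Y,l \right)} = 2 Y$
$\frac{-33573 + 18885}{C{\left(-53,-99 \right)} + 46551} = \frac{-33573 + 18885}{2 \left(-53\right) + 46551} = - \frac{14688}{-106 + 46551} = - \frac{14688}{46445}$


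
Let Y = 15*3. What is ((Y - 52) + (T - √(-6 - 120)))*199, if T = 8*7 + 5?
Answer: 10746 - 597*I*√14 ≈ 10746.0 - 2233.8*I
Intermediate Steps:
Y = 45
T = 61 (T = 56 + 5 = 61)
((Y - 52) + (T - √(-6 - 120)))*199 = ((45 - 52) + (61 - √(-6 - 120)))*199 = (-7 + (61 - √(-126)))*199 = (-7 + (61 - 3*I*√14))*199 = (54 - 3*I*√14)*199 = 10746 - 597*I*√14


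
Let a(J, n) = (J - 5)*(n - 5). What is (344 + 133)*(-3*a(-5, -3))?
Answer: -114480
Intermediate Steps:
a(J, n) = (-5 + J)*(-5 + n)
(344 + 133)*(-3*a(-5, -3)) = (344 + 133)*(-3*(25 - 5*(-5) - 5*(-3) - 5*(-3))) = 477*(-3*(25 + 25 + 15 + 15)) = 477*(-3*80) = 477*(-240) = -114480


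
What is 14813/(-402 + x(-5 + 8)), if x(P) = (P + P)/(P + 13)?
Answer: -118504/3213 ≈ -36.883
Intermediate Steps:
x(P) = 2*P/(13 + P) (x(P) = (2*P)/(13 + P) = 2*P/(13 + P))
14813/(-402 + x(-5 + 8)) = 14813/(-402 + 2*(-5 + 8)/(13 + (-5 + 8))) = 14813/(-402 + 2*3/(13 + 3)) = 14813/(-402 + 2*3/16) = 14813/(-402 + 2*3*(1/16)) = 14813/(-402 + 3/8) = 14813/(-3213/8) = 14813*(-8/3213) = -118504/3213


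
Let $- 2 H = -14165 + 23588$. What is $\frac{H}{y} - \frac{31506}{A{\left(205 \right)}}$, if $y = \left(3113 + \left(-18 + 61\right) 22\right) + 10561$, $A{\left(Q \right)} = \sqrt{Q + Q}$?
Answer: $- \frac{9423}{29240} - \frac{15753 \sqrt{410}}{205} \approx -1556.3$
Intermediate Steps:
$A{\left(Q \right)} = \sqrt{2} \sqrt{Q}$ ($A{\left(Q \right)} = \sqrt{2 Q} = \sqrt{2} \sqrt{Q}$)
$H = - \frac{9423}{2}$ ($H = - \frac{-14165 + 23588}{2} = \left(- \frac{1}{2}\right) 9423 = - \frac{9423}{2} \approx -4711.5$)
$y = 14620$ ($y = \left(3113 + 43 \cdot 22\right) + 10561 = \left(3113 + 946\right) + 10561 = 4059 + 10561 = 14620$)
$\frac{H}{y} - \frac{31506}{A{\left(205 \right)}} = - \frac{9423}{2 \cdot 14620} - \frac{31506}{\sqrt{2} \sqrt{205}} = \left(- \frac{9423}{2}\right) \frac{1}{14620} - \frac{31506}{\sqrt{410}} = - \frac{9423}{29240} - 31506 \frac{\sqrt{410}}{410} = - \frac{9423}{29240} - \frac{15753 \sqrt{410}}{205}$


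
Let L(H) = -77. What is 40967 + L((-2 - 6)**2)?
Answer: 40890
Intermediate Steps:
40967 + L((-2 - 6)**2) = 40967 - 77 = 40890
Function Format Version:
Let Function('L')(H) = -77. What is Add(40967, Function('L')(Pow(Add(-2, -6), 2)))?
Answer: 40890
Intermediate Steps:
Add(40967, Function('L')(Pow(Add(-2, -6), 2))) = Add(40967, -77) = 40890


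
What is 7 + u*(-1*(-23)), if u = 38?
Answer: 881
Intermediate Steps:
7 + u*(-1*(-23)) = 7 + 38*(-1*(-23)) = 7 + 38*23 = 7 + 874 = 881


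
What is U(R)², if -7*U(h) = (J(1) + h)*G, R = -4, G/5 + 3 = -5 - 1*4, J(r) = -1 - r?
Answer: 129600/49 ≈ 2644.9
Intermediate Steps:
G = -60 (G = -15 + 5*(-5 - 1*4) = -15 + 5*(-5 - 4) = -15 + 5*(-9) = -15 - 45 = -60)
U(h) = -120/7 + 60*h/7 (U(h) = -((-1 - 1*1) + h)*(-60)/7 = -((-1 - 1) + h)*(-60)/7 = -(-2 + h)*(-60)/7 = -(120 - 60*h)/7 = -120/7 + 60*h/7)
U(R)² = (-120/7 + (60/7)*(-4))² = (-120/7 - 240/7)² = (-360/7)² = 129600/49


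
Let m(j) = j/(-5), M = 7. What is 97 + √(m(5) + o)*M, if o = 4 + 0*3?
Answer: 97 + 7*√3 ≈ 109.12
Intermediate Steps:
m(j) = -j/5 (m(j) = j*(-⅕) = -j/5)
o = 4 (o = 4 + 0 = 4)
97 + √(m(5) + o)*M = 97 + √(-⅕*5 + 4)*7 = 97 + √(-1 + 4)*7 = 97 + √3*7 = 97 + 7*√3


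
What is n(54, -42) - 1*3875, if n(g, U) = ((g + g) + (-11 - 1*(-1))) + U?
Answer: -3819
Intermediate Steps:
n(g, U) = -10 + U + 2*g (n(g, U) = (2*g + (-11 + 1)) + U = (2*g - 10) + U = (-10 + 2*g) + U = -10 + U + 2*g)
n(54, -42) - 1*3875 = (-10 - 42 + 2*54) - 1*3875 = (-10 - 42 + 108) - 3875 = 56 - 3875 = -3819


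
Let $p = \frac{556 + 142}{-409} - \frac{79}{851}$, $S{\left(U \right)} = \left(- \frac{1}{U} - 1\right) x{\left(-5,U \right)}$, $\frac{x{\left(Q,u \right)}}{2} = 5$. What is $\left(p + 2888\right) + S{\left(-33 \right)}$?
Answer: $\frac{33039367859}{11485947} \approx 2876.5$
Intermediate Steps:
$x{\left(Q,u \right)} = 10$ ($x{\left(Q,u \right)} = 2 \cdot 5 = 10$)
$S{\left(U \right)} = -10 - \frac{10}{U}$ ($S{\left(U \right)} = \left(- \frac{1}{U} - 1\right) 10 = \left(-1 - \frac{1}{U}\right) 10 = -10 - \frac{10}{U}$)
$p = - \frac{626309}{348059}$ ($p = 698 \left(- \frac{1}{409}\right) - \frac{79}{851} = - \frac{698}{409} - \frac{79}{851} = - \frac{626309}{348059} \approx -1.7994$)
$\left(p + 2888\right) + S{\left(-33 \right)} = \left(- \frac{626309}{348059} + 2888\right) - \left(10 + \frac{10}{-33}\right) = \frac{1004568083}{348059} - \frac{320}{33} = \frac{33039367859}{11485947}$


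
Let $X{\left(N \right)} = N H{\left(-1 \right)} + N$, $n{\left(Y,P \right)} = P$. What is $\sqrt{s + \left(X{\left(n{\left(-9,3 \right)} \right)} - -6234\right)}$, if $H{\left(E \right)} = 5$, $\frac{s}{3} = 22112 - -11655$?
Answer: $\sqrt{107553} \approx 327.95$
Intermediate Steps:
$s = 101301$ ($s = 3 \left(22112 - -11655\right) = 3 \left(22112 + 11655\right) = 3 \cdot 33767 = 101301$)
$X{\left(N \right)} = 6 N$ ($X{\left(N \right)} = N 5 + N = 5 N + N = 6 N$)
$\sqrt{s + \left(X{\left(n{\left(-9,3 \right)} \right)} - -6234\right)} = \sqrt{101301 + \left(6 \cdot 3 - -6234\right)} = \sqrt{101301 + \left(18 + 6234\right)} = \sqrt{101301 + 6252} = \sqrt{107553}$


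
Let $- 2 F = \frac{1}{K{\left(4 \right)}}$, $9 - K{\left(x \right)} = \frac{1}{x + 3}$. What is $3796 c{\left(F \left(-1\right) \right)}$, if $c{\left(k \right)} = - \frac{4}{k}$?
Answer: $- \frac{1882816}{7} \approx -2.6897 \cdot 10^{5}$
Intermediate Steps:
$K{\left(x \right)} = 9 - \frac{1}{3 + x}$ ($K{\left(x \right)} = 9 - \frac{1}{x + 3} = 9 - \frac{1}{3 + x}$)
$F = - \frac{7}{124}$ ($F = - \frac{1}{2 \frac{26 + 9 \cdot 4}{3 + 4}} = - \frac{1}{2 \frac{26 + 36}{7}} = - \frac{1}{2 \cdot \frac{1}{7} \cdot 62} = - \frac{1}{2 \cdot \frac{62}{7}} = \left(- \frac{1}{2}\right) \frac{7}{62} = - \frac{7}{124} \approx -0.056452$)
$3796 c{\left(F \left(-1\right) \right)} = 3796 \left(- \frac{4}{\left(- \frac{7}{124}\right) \left(-1\right)}\right) = 3796 \left(- \frac{4}{\frac{7}{124}}\right) = 3796 \left(\left(-4\right) \frac{124}{7}\right) = 3796 \left(- \frac{496}{7}\right) = - \frac{1882816}{7}$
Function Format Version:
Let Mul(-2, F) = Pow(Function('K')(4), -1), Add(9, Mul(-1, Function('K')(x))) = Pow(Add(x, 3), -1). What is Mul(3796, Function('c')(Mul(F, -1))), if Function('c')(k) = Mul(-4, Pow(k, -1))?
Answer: Rational(-1882816, 7) ≈ -2.6897e+5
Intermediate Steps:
Function('K')(x) = Add(9, Mul(-1, Pow(Add(3, x), -1))) (Function('K')(x) = Add(9, Mul(-1, Pow(Add(x, 3), -1))) = Add(9, Mul(-1, Pow(Add(3, x), -1))))
F = Rational(-7, 124) (F = Mul(Rational(-1, 2), Pow(Mul(Pow(Add(3, 4), -1), Add(26, Mul(9, 4))), -1)) = Mul(Rational(-1, 2), Pow(Mul(Pow(7, -1), Add(26, 36)), -1)) = Mul(Rational(-1, 2), Pow(Mul(Rational(1, 7), 62), -1)) = Mul(Rational(-1, 2), Pow(Rational(62, 7), -1)) = Mul(Rational(-1, 2), Rational(7, 62)) = Rational(-7, 124) ≈ -0.056452)
Mul(3796, Function('c')(Mul(F, -1))) = Mul(3796, Mul(-4, Pow(Mul(Rational(-7, 124), -1), -1))) = Mul(3796, Mul(-4, Pow(Rational(7, 124), -1))) = Mul(3796, Mul(-4, Rational(124, 7))) = Mul(3796, Rational(-496, 7)) = Rational(-1882816, 7)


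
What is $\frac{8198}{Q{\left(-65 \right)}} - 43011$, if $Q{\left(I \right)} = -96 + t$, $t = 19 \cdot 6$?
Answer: $- \frac{383000}{9} \approx -42556.0$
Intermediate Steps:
$t = 114$
$Q{\left(I \right)} = 18$ ($Q{\left(I \right)} = -96 + 114 = 18$)
$\frac{8198}{Q{\left(-65 \right)}} - 43011 = \frac{8198}{18} - 43011 = 8198 \cdot \frac{1}{18} - 43011 = \frac{4099}{9} - 43011 = - \frac{383000}{9}$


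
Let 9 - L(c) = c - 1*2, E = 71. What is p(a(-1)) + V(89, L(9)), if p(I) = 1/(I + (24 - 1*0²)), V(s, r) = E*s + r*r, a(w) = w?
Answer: 145430/23 ≈ 6323.0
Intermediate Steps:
L(c) = 11 - c (L(c) = 9 - (c - 1*2) = 9 - (c - 2) = 9 - (-2 + c) = 9 + (2 - c) = 11 - c)
V(s, r) = r² + 71*s (V(s, r) = 71*s + r*r = 71*s + r² = r² + 71*s)
p(I) = 1/(24 + I) (p(I) = 1/(I + (24 - 1*0)) = 1/(I + (24 + 0)) = 1/(I + 24) = 1/(24 + I))
p(a(-1)) + V(89, L(9)) = 1/(24 - 1) + ((11 - 1*9)² + 71*89) = 1/23 + ((11 - 9)² + 6319) = 1/23 + (2² + 6319) = 1/23 + (4 + 6319) = 1/23 + 6323 = 145430/23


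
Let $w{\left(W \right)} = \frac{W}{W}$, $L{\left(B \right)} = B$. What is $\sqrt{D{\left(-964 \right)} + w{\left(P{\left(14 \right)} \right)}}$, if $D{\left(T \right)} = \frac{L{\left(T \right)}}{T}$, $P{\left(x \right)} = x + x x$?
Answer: $\sqrt{2} \approx 1.4142$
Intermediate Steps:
$P{\left(x \right)} = x + x^{2}$
$D{\left(T \right)} = 1$ ($D{\left(T \right)} = \frac{T}{T} = 1$)
$w{\left(W \right)} = 1$
$\sqrt{D{\left(-964 \right)} + w{\left(P{\left(14 \right)} \right)}} = \sqrt{1 + 1} = \sqrt{2}$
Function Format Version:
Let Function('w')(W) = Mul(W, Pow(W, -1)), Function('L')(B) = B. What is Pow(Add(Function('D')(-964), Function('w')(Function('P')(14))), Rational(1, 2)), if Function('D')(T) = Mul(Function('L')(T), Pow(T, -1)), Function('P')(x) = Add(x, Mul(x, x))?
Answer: Pow(2, Rational(1, 2)) ≈ 1.4142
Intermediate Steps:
Function('P')(x) = Add(x, Pow(x, 2))
Function('D')(T) = 1 (Function('D')(T) = Mul(T, Pow(T, -1)) = 1)
Function('w')(W) = 1
Pow(Add(Function('D')(-964), Function('w')(Function('P')(14))), Rational(1, 2)) = Pow(Add(1, 1), Rational(1, 2)) = Pow(2, Rational(1, 2))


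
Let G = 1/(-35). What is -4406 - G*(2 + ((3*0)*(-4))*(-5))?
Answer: -154208/35 ≈ -4405.9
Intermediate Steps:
G = -1/35 (G = 1*(-1/35) = -1/35 ≈ -0.028571)
-4406 - G*(2 + ((3*0)*(-4))*(-5)) = -4406 - (-1)*(2 + ((3*0)*(-4))*(-5))/35 = -4406 - (-1)*(2 + (0*(-4))*(-5))/35 = -4406 - (-1)*(2 + 0*(-5))/35 = -4406 - (-1)*(2 + 0)/35 = -4406 - (-1)*2/35 = -4406 - 1*(-2/35) = -4406 + 2/35 = -154208/35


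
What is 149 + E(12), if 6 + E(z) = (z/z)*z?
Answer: 155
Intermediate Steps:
E(z) = -6 + z (E(z) = -6 + (z/z)*z = -6 + 1*z = -6 + z)
149 + E(12) = 149 + (-6 + 12) = 149 + 6 = 155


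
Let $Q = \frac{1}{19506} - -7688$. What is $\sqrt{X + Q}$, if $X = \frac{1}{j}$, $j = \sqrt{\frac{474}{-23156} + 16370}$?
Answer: $\frac{\sqrt{105078334477727860995900023346 + 72113756868670428 \sqrt{2194397131094}}}{3697003838238} \approx 87.681$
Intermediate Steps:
$j = \frac{\sqrt{2194397131094}}{11578}$ ($j = \sqrt{474 \left(- \frac{1}{23156}\right) + 16370} = \sqrt{- \frac{237}{11578} + 16370} = \sqrt{\frac{189531623}{11578}} = \frac{\sqrt{2194397131094}}{11578} \approx 127.95$)
$X = \frac{\sqrt{2194397131094}}{189531623}$ ($X = \frac{1}{\frac{1}{11578} \sqrt{2194397131094}} = \frac{\sqrt{2194397131094}}{189531623} \approx 0.0078158$)
$Q = \frac{149962129}{19506}$ ($Q = \frac{1}{19506} + 7688 = \frac{149962129}{19506} \approx 7688.0$)
$\sqrt{X + Q} = \sqrt{\frac{\sqrt{2194397131094}}{189531623} + \frac{149962129}{19506}} = \sqrt{\frac{149962129}{19506} + \frac{\sqrt{2194397131094}}{189531623}}$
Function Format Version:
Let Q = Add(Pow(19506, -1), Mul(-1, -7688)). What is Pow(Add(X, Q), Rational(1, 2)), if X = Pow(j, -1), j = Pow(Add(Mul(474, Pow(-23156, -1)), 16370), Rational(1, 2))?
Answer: Mul(Rational(1, 3697003838238), Pow(Add(105078334477727860995900023346, Mul(72113756868670428, Pow(2194397131094, Rational(1, 2)))), Rational(1, 2))) ≈ 87.681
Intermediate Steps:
j = Mul(Rational(1, 11578), Pow(2194397131094, Rational(1, 2))) (j = Pow(Add(Mul(474, Rational(-1, 23156)), 16370), Rational(1, 2)) = Pow(Add(Rational(-237, 11578), 16370), Rational(1, 2)) = Pow(Rational(189531623, 11578), Rational(1, 2)) = Mul(Rational(1, 11578), Pow(2194397131094, Rational(1, 2))) ≈ 127.95)
X = Mul(Rational(1, 189531623), Pow(2194397131094, Rational(1, 2))) (X = Pow(Mul(Rational(1, 11578), Pow(2194397131094, Rational(1, 2))), -1) = Mul(Rational(1, 189531623), Pow(2194397131094, Rational(1, 2))) ≈ 0.0078158)
Q = Rational(149962129, 19506) (Q = Add(Rational(1, 19506), 7688) = Rational(149962129, 19506) ≈ 7688.0)
Pow(Add(X, Q), Rational(1, 2)) = Pow(Add(Mul(Rational(1, 189531623), Pow(2194397131094, Rational(1, 2))), Rational(149962129, 19506)), Rational(1, 2)) = Pow(Add(Rational(149962129, 19506), Mul(Rational(1, 189531623), Pow(2194397131094, Rational(1, 2)))), Rational(1, 2))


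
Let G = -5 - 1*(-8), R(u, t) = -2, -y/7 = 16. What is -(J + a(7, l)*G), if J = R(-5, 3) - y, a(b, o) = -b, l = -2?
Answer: -89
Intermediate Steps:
y = -112 (y = -7*16 = -112)
J = 110 (J = -2 - 1*(-112) = -2 + 112 = 110)
G = 3 (G = -5 + 8 = 3)
-(J + a(7, l)*G) = -(110 - 1*7*3) = -(110 - 7*3) = -(110 - 21) = -1*89 = -89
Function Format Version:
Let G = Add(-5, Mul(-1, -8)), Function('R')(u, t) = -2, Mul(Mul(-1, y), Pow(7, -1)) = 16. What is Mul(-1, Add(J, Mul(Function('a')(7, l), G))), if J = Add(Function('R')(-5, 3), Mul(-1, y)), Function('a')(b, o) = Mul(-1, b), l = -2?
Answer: -89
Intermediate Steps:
y = -112 (y = Mul(-7, 16) = -112)
J = 110 (J = Add(-2, Mul(-1, -112)) = Add(-2, 112) = 110)
G = 3 (G = Add(-5, 8) = 3)
Mul(-1, Add(J, Mul(Function('a')(7, l), G))) = Mul(-1, Add(110, Mul(Mul(-1, 7), 3))) = Mul(-1, Add(110, Mul(-7, 3))) = Mul(-1, Add(110, -21)) = Mul(-1, 89) = -89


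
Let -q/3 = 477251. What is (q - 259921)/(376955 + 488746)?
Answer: -1691674/865701 ≈ -1.9541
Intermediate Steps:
q = -1431753 (q = -3*477251 = -1431753)
(q - 259921)/(376955 + 488746) = (-1431753 - 259921)/(376955 + 488746) = -1691674/865701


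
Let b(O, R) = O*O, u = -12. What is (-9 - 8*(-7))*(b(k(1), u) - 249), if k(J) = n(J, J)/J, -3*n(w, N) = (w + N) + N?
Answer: -11656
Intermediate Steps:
n(w, N) = -2*N/3 - w/3 (n(w, N) = -((w + N) + N)/3 = -((N + w) + N)/3 = -(w + 2*N)/3 = -2*N/3 - w/3)
k(J) = -1 (k(J) = (-2*J/3 - J/3)/J = (-J)/J = -1)
b(O, R) = O²
(-9 - 8*(-7))*(b(k(1), u) - 249) = (-9 - 8*(-7))*((-1)² - 249) = (-9 + 56)*(1 - 249) = 47*(-248) = -11656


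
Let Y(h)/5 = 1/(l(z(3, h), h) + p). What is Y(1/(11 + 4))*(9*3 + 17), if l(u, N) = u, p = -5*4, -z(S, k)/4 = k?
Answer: -825/76 ≈ -10.855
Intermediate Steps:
z(S, k) = -4*k
p = -20
Y(h) = 5/(-20 - 4*h) (Y(h) = 5/(-4*h - 20) = 5/(-20 - 4*h))
Y(1/(11 + 4))*(9*3 + 17) = (-5/(20 + 4/(11 + 4)))*(9*3 + 17) = (-5/(20 + 4/15))*(27 + 17) = -5/(20 + 4*(1/15))*44 = -5/(20 + 4/15)*44 = -5/304/15*44 = -5*15/304*44 = -75/304*44 = -825/76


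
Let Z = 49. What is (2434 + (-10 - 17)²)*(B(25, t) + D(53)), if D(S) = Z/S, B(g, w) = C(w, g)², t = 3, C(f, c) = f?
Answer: 1663738/53 ≈ 31391.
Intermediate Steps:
B(g, w) = w²
D(S) = 49/S
(2434 + (-10 - 17)²)*(B(25, t) + D(53)) = (2434 + (-10 - 17)²)*(3² + 49/53) = (2434 + (-27)²)*(9 + 49*(1/53)) = (2434 + 729)*(9 + 49/53) = 3163*(526/53) = 1663738/53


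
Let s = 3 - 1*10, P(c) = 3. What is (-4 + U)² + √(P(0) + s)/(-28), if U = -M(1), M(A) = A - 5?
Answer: -I/14 ≈ -0.071429*I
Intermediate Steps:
s = -7 (s = 3 - 10 = -7)
M(A) = -5 + A
U = 4 (U = -(-5 + 1) = -1*(-4) = 4)
(-4 + U)² + √(P(0) + s)/(-28) = (-4 + 4)² + √(3 - 7)/(-28) = 0² - I/14 = 0 - I/14 = -I/14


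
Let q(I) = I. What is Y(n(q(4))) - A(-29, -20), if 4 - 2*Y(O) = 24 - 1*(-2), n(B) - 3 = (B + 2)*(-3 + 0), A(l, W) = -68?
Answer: 57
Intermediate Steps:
n(B) = -3 - 3*B (n(B) = 3 + (B + 2)*(-3 + 0) = 3 + (2 + B)*(-3) = 3 + (-6 - 3*B) = -3 - 3*B)
Y(O) = -11 (Y(O) = 2 - (24 - 1*(-2))/2 = 2 - (24 + 2)/2 = 2 - ½*26 = 2 - 13 = -11)
Y(n(q(4))) - A(-29, -20) = -11 - 1*(-68) = -11 + 68 = 57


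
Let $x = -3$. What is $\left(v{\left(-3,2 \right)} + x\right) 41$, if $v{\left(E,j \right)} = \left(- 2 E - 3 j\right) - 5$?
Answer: $-328$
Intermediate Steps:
$v{\left(E,j \right)} = -5 - 3 j - 2 E$ ($v{\left(E,j \right)} = \left(- 3 j - 2 E\right) - 5 = -5 - 3 j - 2 E$)
$\left(v{\left(-3,2 \right)} + x\right) 41 = \left(\left(-5 - 6 - -6\right) - 3\right) 41 = \left(\left(-5 - 6 + 6\right) - 3\right) 41 = \left(-5 - 3\right) 41 = \left(-8\right) 41 = -328$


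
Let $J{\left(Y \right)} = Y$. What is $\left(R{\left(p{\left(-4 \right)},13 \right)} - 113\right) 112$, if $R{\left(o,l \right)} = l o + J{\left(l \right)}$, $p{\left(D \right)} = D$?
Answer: $-17024$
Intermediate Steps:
$R{\left(o,l \right)} = l + l o$ ($R{\left(o,l \right)} = l o + l = l + l o$)
$\left(R{\left(p{\left(-4 \right)},13 \right)} - 113\right) 112 = \left(13 \left(1 - 4\right) - 113\right) 112 = \left(13 \left(-3\right) - 113\right) 112 = \left(-39 - 113\right) 112 = \left(-152\right) 112 = -17024$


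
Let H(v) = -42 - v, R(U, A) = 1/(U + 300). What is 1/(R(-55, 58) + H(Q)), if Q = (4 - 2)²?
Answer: -245/11269 ≈ -0.021741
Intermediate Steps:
R(U, A) = 1/(300 + U)
Q = 4 (Q = 2² = 4)
1/(R(-55, 58) + H(Q)) = 1/(1/(300 - 55) + (-42 - 1*4)) = 1/(1/245 + (-42 - 4)) = 1/(1/245 - 46) = 1/(-11269/245) = -245/11269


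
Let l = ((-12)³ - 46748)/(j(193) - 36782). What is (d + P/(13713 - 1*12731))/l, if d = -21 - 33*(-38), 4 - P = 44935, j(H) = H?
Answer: 42658200375/47603432 ≈ 896.12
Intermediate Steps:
P = -44931 (P = 4 - 1*44935 = 4 - 44935 = -44931)
l = 48476/36589 (l = ((-12)³ - 46748)/(193 - 36782) = (-1728 - 46748)/(-36589) = -48476*(-1/36589) = 48476/36589 ≈ 1.3249)
d = 1233 (d = -21 + 1254 = 1233)
(d + P/(13713 - 1*12731))/l = (1233 - 44931/(13713 - 1*12731))/(48476/36589) = (1233 - 44931/(13713 - 12731))*(36589/48476) = (1233 - 44931/982)*(36589/48476) = (1165875/982)*(36589/48476) = 42658200375/47603432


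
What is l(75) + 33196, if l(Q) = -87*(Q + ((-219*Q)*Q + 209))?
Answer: 107181613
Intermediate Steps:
l(Q) = -18183 - 87*Q + 19053*Q² (l(Q) = -87*(Q + (-219*Q² + 209)) = -87*(Q + (209 - 219*Q²)) = -87*(209 + Q - 219*Q²) = -18183 - 87*Q + 19053*Q²)
l(75) + 33196 = (-18183 - 87*75 + 19053*75²) + 33196 = (-18183 - 6525 + 19053*5625) + 33196 = (-18183 - 6525 + 107173125) + 33196 = 107148417 + 33196 = 107181613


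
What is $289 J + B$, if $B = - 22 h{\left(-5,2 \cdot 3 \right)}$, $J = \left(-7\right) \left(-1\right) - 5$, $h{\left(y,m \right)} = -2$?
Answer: $622$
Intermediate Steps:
$J = 2$ ($J = 7 - 5 = 2$)
$B = 44$ ($B = \left(-22\right) \left(-2\right) = 44$)
$289 J + B = 289 \cdot 2 + 44 = 578 + 44 = 622$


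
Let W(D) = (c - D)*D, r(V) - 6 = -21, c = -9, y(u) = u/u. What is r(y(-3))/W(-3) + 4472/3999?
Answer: 53/186 ≈ 0.28495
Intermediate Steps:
y(u) = 1
r(V) = -15 (r(V) = 6 - 21 = -15)
W(D) = D*(-9 - D) (W(D) = (-9 - D)*D = D*(-9 - D))
r(y(-3))/W(-3) + 4472/3999 = -15*1/(3*(9 - 3)) + 4472/3999 = -15/((-1*(-3)*6)) + 4472*(1/3999) = -15/18 + 104/93 = -15*1/18 + 104/93 = -5/6 + 104/93 = 53/186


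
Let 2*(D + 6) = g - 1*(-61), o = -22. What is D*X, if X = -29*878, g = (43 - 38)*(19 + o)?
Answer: -432854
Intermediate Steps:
g = -15 (g = (43 - 38)*(19 - 22) = 5*(-3) = -15)
X = -25462
D = 17 (D = -6 + (-15 - 1*(-61))/2 = -6 + (-15 + 61)/2 = -6 + (½)*46 = -6 + 23 = 17)
D*X = 17*(-25462) = -432854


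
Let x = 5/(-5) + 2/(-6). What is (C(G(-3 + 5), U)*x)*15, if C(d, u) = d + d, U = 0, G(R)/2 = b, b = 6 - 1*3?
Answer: -240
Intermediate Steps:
b = 3 (b = 6 - 3 = 3)
G(R) = 6 (G(R) = 2*3 = 6)
x = -4/3 (x = 5*(-1/5) + 2*(-1/6) = -1 - 1/3 = -4/3 ≈ -1.3333)
C(d, u) = 2*d
(C(G(-3 + 5), U)*x)*15 = ((2*6)*(-4/3))*15 = (12*(-4/3))*15 = -16*15 = -240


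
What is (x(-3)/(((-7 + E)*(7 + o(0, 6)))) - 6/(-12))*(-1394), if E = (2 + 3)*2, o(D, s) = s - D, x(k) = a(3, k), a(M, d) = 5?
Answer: -34153/39 ≈ -875.72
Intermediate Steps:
x(k) = 5
E = 10 (E = 5*2 = 10)
(x(-3)/(((-7 + E)*(7 + o(0, 6)))) - 6/(-12))*(-1394) = (5/(((-7 + 10)*(7 + (6 - 1*0)))) - 6/(-12))*(-1394) = (5/((3*(7 + (6 + 0)))) - 6*(-1/12))*(-1394) = (5/((3*(7 + 6))) + ½)*(-1394) = (5/((3*13)) + ½)*(-1394) = (5/39 + ½)*(-1394) = (49/78)*(-1394) = -34153/39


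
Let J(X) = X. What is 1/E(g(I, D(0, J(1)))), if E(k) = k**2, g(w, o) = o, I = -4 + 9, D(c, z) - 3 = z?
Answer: 1/16 ≈ 0.062500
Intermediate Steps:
D(c, z) = 3 + z
I = 5
1/E(g(I, D(0, J(1)))) = 1/((3 + 1)**2) = 1/(4**2) = 1/16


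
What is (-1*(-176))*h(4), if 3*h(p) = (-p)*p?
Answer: -2816/3 ≈ -938.67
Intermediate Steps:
h(p) = -p²/3 (h(p) = ((-p)*p)/3 = (-p²)/3 = -p²/3)
(-1*(-176))*h(4) = (-1*(-176))*(-⅓*4²) = 176*(-⅓*16) = 176*(-16/3) = -2816/3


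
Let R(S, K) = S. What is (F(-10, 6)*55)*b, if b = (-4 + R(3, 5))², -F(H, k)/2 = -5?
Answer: 550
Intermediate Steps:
F(H, k) = 10 (F(H, k) = -2*(-5) = 10)
b = 1 (b = (-4 + 3)² = (-1)² = 1)
(F(-10, 6)*55)*b = (10*55)*1 = 550*1 = 550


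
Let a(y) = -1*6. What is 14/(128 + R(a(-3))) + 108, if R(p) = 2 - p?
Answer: 7351/68 ≈ 108.10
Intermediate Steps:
a(y) = -6
14/(128 + R(a(-3))) + 108 = 14/(128 + (2 - 1*(-6))) + 108 = 14/(128 + (2 + 6)) + 108 = 14/(128 + 8) + 108 = 14/136 + 108 = (1/136)*14 + 108 = 7/68 + 108 = 7351/68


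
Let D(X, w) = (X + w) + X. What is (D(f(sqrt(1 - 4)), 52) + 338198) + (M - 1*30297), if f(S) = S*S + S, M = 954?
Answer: 308901 + 2*I*sqrt(3) ≈ 3.089e+5 + 3.4641*I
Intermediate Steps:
f(S) = S + S**2 (f(S) = S**2 + S = S + S**2)
D(X, w) = w + 2*X
(D(f(sqrt(1 - 4)), 52) + 338198) + (M - 1*30297) = ((52 + 2*(sqrt(1 - 4)*(1 + sqrt(1 - 4)))) + 338198) + (954 - 1*30297) = ((52 + 2*(sqrt(-3)*(1 + sqrt(-3)))) + 338198) + (954 - 30297) = ((52 + 2*((I*sqrt(3))*(1 + I*sqrt(3)))) + 338198) - 29343 = ((52 + 2*(I*sqrt(3)*(1 + I*sqrt(3)))) + 338198) - 29343 = ((52 + 2*I*sqrt(3)*(1 + I*sqrt(3))) + 338198) - 29343 = (338250 + 2*I*sqrt(3)*(1 + I*sqrt(3))) - 29343 = 308907 + 2*I*sqrt(3)*(1 + I*sqrt(3))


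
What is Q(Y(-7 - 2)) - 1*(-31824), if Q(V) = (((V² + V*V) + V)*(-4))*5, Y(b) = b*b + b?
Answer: -176976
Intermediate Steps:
Y(b) = b + b² (Y(b) = b² + b = b + b²)
Q(V) = -40*V² - 20*V (Q(V) = (((V² + V²) + V)*(-4))*5 = ((2*V² + V)*(-4))*5 = ((V + 2*V²)*(-4))*5 = (-8*V² - 4*V)*5 = -40*V² - 20*V)
Q(Y(-7 - 2)) - 1*(-31824) = -20*(-7 - 2)*(1 + (-7 - 2))*(1 + 2*((-7 - 2)*(1 + (-7 - 2)))) - 1*(-31824) = -20*(-9*(1 - 9))*(1 + 2*(-9*(1 - 9))) + 31824 = -20*(-9*(-8))*(1 + 2*(-9*(-8))) + 31824 = -20*72*(1 + 2*72) + 31824 = -20*72*(1 + 144) + 31824 = -20*72*145 + 31824 = -208800 + 31824 = -176976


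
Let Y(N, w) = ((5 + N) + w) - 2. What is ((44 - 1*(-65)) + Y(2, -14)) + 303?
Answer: 403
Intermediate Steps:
Y(N, w) = 3 + N + w (Y(N, w) = (5 + N + w) - 2 = 3 + N + w)
((44 - 1*(-65)) + Y(2, -14)) + 303 = ((44 - 1*(-65)) + (3 + 2 - 14)) + 303 = ((44 + 65) - 9) + 303 = (109 - 9) + 303 = 100 + 303 = 403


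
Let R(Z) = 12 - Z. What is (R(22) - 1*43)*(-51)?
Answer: 2703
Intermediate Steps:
(R(22) - 1*43)*(-51) = ((12 - 1*22) - 1*43)*(-51) = ((12 - 22) - 43)*(-51) = (-10 - 43)*(-51) = -53*(-51) = 2703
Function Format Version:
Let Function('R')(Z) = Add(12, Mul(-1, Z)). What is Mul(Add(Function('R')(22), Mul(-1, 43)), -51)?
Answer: 2703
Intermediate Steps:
Mul(Add(Function('R')(22), Mul(-1, 43)), -51) = Mul(Add(Add(12, Mul(-1, 22)), Mul(-1, 43)), -51) = Mul(Add(Add(12, -22), -43), -51) = Mul(Add(-10, -43), -51) = Mul(-53, -51) = 2703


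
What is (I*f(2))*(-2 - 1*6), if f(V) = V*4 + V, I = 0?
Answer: 0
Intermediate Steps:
f(V) = 5*V (f(V) = 4*V + V = 5*V)
(I*f(2))*(-2 - 1*6) = (0*(5*2))*(-2 - 1*6) = (0*10)*(-2 - 6) = 0*(-8) = 0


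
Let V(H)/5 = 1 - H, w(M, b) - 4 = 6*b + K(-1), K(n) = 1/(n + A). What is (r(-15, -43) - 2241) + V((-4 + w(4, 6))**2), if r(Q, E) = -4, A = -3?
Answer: -138085/16 ≈ -8630.3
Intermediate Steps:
K(n) = 1/(-3 + n) (K(n) = 1/(n - 3) = 1/(-3 + n))
w(M, b) = 15/4 + 6*b (w(M, b) = 4 + (6*b + 1/(-3 - 1)) = 4 + (6*b + 1/(-4)) = 4 + (6*b - 1/4) = 4 + (-1/4 + 6*b) = 15/4 + 6*b)
V(H) = 5 - 5*H (V(H) = 5*(1 - H) = 5 - 5*H)
(r(-15, -43) - 2241) + V((-4 + w(4, 6))**2) = (-4 - 2241) + (5 - 5*(-4 + (15/4 + 6*6))**2) = -2245 + (5 - 5*(-4 + (15/4 + 36))**2) = -2245 + (5 - 5*(-4 + 159/4)**2) = -2245 + (5 - 5*(143/4)**2) = -2245 + (5 - 5*20449/16) = -2245 + (5 - 102245/16) = -2245 - 102165/16 = -138085/16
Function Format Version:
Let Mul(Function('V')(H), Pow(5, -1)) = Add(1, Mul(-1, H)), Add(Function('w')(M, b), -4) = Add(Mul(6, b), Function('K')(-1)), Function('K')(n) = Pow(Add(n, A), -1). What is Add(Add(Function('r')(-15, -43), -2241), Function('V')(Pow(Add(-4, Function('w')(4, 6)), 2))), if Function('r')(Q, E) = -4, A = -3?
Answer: Rational(-138085, 16) ≈ -8630.3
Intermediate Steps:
Function('K')(n) = Pow(Add(-3, n), -1) (Function('K')(n) = Pow(Add(n, -3), -1) = Pow(Add(-3, n), -1))
Function('w')(M, b) = Add(Rational(15, 4), Mul(6, b)) (Function('w')(M, b) = Add(4, Add(Mul(6, b), Pow(Add(-3, -1), -1))) = Add(4, Add(Mul(6, b), Pow(-4, -1))) = Add(4, Add(Mul(6, b), Rational(-1, 4))) = Add(4, Add(Rational(-1, 4), Mul(6, b))) = Add(Rational(15, 4), Mul(6, b)))
Function('V')(H) = Add(5, Mul(-5, H)) (Function('V')(H) = Mul(5, Add(1, Mul(-1, H))) = Add(5, Mul(-5, H)))
Add(Add(Function('r')(-15, -43), -2241), Function('V')(Pow(Add(-4, Function('w')(4, 6)), 2))) = Add(Add(-4, -2241), Add(5, Mul(-5, Pow(Add(-4, Add(Rational(15, 4), Mul(6, 6))), 2)))) = Add(-2245, Add(5, Mul(-5, Pow(Add(-4, Add(Rational(15, 4), 36)), 2)))) = Add(-2245, Add(5, Mul(-5, Pow(Add(-4, Rational(159, 4)), 2)))) = Add(-2245, Add(5, Mul(-5, Pow(Rational(143, 4), 2)))) = Add(-2245, Add(5, Mul(-5, Rational(20449, 16)))) = Add(-2245, Add(5, Rational(-102245, 16))) = Add(-2245, Rational(-102165, 16)) = Rational(-138085, 16)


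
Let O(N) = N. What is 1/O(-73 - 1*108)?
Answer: -1/181 ≈ -0.0055249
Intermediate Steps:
1/O(-73 - 1*108) = 1/(-73 - 1*108) = 1/(-73 - 108) = 1/(-181) = -1/181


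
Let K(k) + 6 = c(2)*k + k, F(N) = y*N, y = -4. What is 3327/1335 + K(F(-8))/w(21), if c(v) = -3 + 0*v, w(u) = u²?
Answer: 65417/28035 ≈ 2.3334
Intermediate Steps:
F(N) = -4*N
c(v) = -3 (c(v) = -3 + 0 = -3)
K(k) = -6 - 2*k (K(k) = -6 + (-3*k + k) = -6 - 2*k)
3327/1335 + K(F(-8))/w(21) = 3327/1335 + (-6 - (-8)*(-8))/(21²) = 3327*(1/1335) + (-6 - 2*32)/441 = 1109/445 + (-6 - 64)*(1/441) = 1109/445 - 70*1/441 = 1109/445 - 10/63 = 65417/28035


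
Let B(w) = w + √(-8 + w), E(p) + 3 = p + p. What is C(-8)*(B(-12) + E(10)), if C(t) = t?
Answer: -40 - 16*I*√5 ≈ -40.0 - 35.777*I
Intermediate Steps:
E(p) = -3 + 2*p (E(p) = -3 + (p + p) = -3 + 2*p)
C(-8)*(B(-12) + E(10)) = -8*((-12 + √(-8 - 12)) + (-3 + 2*10)) = -8*((-12 + √(-20)) + (-3 + 20)) = -8*((-12 + 2*I*√5) + 17) = -8*(5 + 2*I*√5) = -40 - 16*I*√5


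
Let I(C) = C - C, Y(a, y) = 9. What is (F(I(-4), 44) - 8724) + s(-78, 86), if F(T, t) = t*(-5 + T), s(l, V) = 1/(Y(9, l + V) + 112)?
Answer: -1082223/121 ≈ -8944.0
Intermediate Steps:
s(l, V) = 1/121 (s(l, V) = 1/(9 + 112) = 1/121)
I(C) = 0
(F(I(-4), 44) - 8724) + s(-78, 86) = (44*(-5 + 0) - 8724) + 1/121 = (44*(-5) - 8724) + 1/121 = (-220 - 8724) + 1/121 = -8944 + 1/121 = -1082223/121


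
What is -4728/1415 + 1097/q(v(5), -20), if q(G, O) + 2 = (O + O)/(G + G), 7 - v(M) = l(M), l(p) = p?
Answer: -1608991/16980 ≈ -94.758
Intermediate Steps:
v(M) = 7 - M
q(G, O) = -2 + O/G (q(G, O) = -2 + (O + O)/(G + G) = -2 + (2*O)/((2*G)) = -2 + (2*O)*(1/(2*G)) = -2 + O/G)
-4728/1415 + 1097/q(v(5), -20) = -4728/1415 + 1097/(-2 - 20/(7 - 1*5)) = -4728*1/1415 + 1097/(-2 - 20/(7 - 5)) = -4728/1415 + 1097/(-2 - 20/2) = -4728/1415 + 1097/(-2 - 20*1/2) = -4728/1415 + 1097/(-2 - 10) = -4728/1415 + 1097/(-12) = -4728/1415 + 1097*(-1/12) = -4728/1415 - 1097/12 = -1608991/16980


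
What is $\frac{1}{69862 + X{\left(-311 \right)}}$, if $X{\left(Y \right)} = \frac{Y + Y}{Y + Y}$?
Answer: $\frac{1}{69863} \approx 1.4314 \cdot 10^{-5}$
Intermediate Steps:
$X{\left(Y \right)} = 1$ ($X{\left(Y \right)} = \frac{2 Y}{2 Y} = 2 Y \frac{1}{2 Y} = 1$)
$\frac{1}{69862 + X{\left(-311 \right)}} = \frac{1}{69862 + 1} = \frac{1}{69863}$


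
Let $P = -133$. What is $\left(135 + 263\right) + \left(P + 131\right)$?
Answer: $396$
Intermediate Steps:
$\left(135 + 263\right) + \left(P + 131\right) = \left(135 + 263\right) + \left(-133 + 131\right) = 398 - 2 = 396$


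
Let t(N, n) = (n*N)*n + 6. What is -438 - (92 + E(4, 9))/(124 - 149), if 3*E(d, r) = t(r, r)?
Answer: -10613/25 ≈ -424.52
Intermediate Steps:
t(N, n) = 6 + N*n**2 (t(N, n) = (N*n)*n + 6 = N*n**2 + 6 = 6 + N*n**2)
E(d, r) = 2 + r**3/3 (E(d, r) = (6 + r*r**2)/3 = (6 + r**3)/3 = 2 + r**3/3)
-438 - (92 + E(4, 9))/(124 - 149) = -438 - (92 + (2 + (1/3)*9**3))/(124 - 149) = -438 - (92 + (2 + (1/3)*729))/(-25) = -438 - (92 + (2 + 243))*(-1)/25 = -438 - (92 + 245)*(-1)/25 = -438 - 337*(-1)/25 = -438 - 1*(-337/25) = -438 + 337/25 = -10613/25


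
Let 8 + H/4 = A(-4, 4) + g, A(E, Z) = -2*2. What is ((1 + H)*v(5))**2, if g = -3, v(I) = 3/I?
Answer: 31329/25 ≈ 1253.2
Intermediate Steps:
A(E, Z) = -4
H = -60 (H = -32 + 4*(-4 - 3) = -32 + 4*(-7) = -32 - 28 = -60)
((1 + H)*v(5))**2 = ((1 - 60)*(3/5))**2 = (-177/5)**2 = 31329/25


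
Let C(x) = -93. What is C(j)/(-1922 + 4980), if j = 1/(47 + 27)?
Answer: -93/3058 ≈ -0.030412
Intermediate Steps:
j = 1/74 ≈ 0.013514
C(j)/(-1922 + 4980) = -93/(-1922 + 4980) = -93/3058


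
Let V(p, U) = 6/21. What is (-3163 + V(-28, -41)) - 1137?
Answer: -30098/7 ≈ -4299.7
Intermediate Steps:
V(p, U) = 2/7 (V(p, U) = 6*(1/21) = 2/7)
(-3163 + V(-28, -41)) - 1137 = (-3163 + 2/7) - 1137 = -22139/7 - 1137 = -30098/7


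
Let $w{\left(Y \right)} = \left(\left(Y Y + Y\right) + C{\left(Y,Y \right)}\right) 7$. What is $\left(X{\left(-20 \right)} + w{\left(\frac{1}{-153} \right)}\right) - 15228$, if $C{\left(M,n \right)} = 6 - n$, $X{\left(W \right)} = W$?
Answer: $- \frac{355957247}{23409} \approx -15206.0$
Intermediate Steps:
$w{\left(Y \right)} = 42 + 7 Y^{2}$ ($w{\left(Y \right)} = \left(\left(Y Y + Y\right) - \left(-6 + Y\right)\right) 7 = \left(\left(Y^{2} + Y\right) - \left(-6 + Y\right)\right) 7 = \left(\left(Y + Y^{2}\right) - \left(-6 + Y\right)\right) 7 = \left(6 + Y^{2}\right) 7 = 42 + 7 Y^{2}$)
$\left(X{\left(-20 \right)} + w{\left(\frac{1}{-153} \right)}\right) - 15228 = \left(-20 + \left(42 + 7 \left(\frac{1}{-153}\right)^{2}\right)\right) - 15228 = \left(-20 + \left(42 + 7 \left(- \frac{1}{153}\right)^{2}\right)\right) - 15228 = \left(-20 + \left(42 + 7 \cdot \frac{1}{23409}\right)\right) - 15228 = \left(-20 + \left(42 + \frac{7}{23409}\right)\right) - 15228 = \left(-20 + \frac{983185}{23409}\right) - 15228 = \frac{515005}{23409} - 15228 = - \frac{355957247}{23409}$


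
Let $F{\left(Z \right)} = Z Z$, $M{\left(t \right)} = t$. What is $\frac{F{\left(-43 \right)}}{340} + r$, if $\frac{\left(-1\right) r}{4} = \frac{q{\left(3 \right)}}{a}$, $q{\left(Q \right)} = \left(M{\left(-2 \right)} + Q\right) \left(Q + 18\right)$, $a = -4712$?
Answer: $\frac{1092631}{200260} \approx 5.4561$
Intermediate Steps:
$F{\left(Z \right)} = Z^{2}$
$q{\left(Q \right)} = \left(-2 + Q\right) \left(18 + Q\right)$ ($q{\left(Q \right)} = \left(-2 + Q\right) \left(Q + 18\right) = \left(-2 + Q\right) \left(18 + Q\right)$)
$r = \frac{21}{1178}$ ($r = - 4 \frac{-36 + 3^{2} + 16 \cdot 3}{-4712} = - 4 \left(-36 + 9 + 48\right) \left(- \frac{1}{4712}\right) = - 4 \cdot 21 \left(- \frac{1}{4712}\right) = \left(-4\right) \left(- \frac{21}{4712}\right) = \frac{21}{1178} \approx 0.017827$)
$\frac{F{\left(-43 \right)}}{340} + r = \frac{\left(-43\right)^{2}}{340} + \frac{21}{1178} = 1849 \cdot \frac{1}{340} + \frac{21}{1178} = \frac{1849}{340} + \frac{21}{1178} = \frac{1092631}{200260}$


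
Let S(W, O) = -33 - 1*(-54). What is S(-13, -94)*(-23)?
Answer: -483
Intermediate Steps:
S(W, O) = 21 (S(W, O) = -33 + 54 = 21)
S(-13, -94)*(-23) = 21*(-23) = -483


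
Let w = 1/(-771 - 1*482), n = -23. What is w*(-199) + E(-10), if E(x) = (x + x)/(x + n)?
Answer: 31627/41349 ≈ 0.76488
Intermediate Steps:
E(x) = 2*x/(-23 + x) (E(x) = (x + x)/(x - 23) = (2*x)/(-23 + x) = 2*x/(-23 + x))
w = -1/1253 (w = 1/(-771 - 482) = 1/(-1253) = -1/1253 ≈ -0.00079808)
w*(-199) + E(-10) = -1/1253*(-199) + 2*(-10)/(-23 - 10) = 199/1253 + 2*(-10)/(-33) = 199/1253 + 2*(-10)*(-1/33) = 199/1253 + 20/33 = 31627/41349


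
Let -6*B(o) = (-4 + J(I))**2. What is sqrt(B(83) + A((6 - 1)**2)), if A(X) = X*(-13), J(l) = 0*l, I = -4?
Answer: I*sqrt(2949)/3 ≈ 18.102*I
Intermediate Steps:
J(l) = 0
B(o) = -8/3 (B(o) = -(-4 + 0)**2/6 = -1/6*(-4)**2 = -1/6*16 = -8/3)
A(X) = -13*X
sqrt(B(83) + A((6 - 1)**2)) = sqrt(-8/3 - 13*(6 - 1)**2) = sqrt(-8/3 - 13*5**2) = sqrt(-8/3 - 13*25) = sqrt(-8/3 - 325) = sqrt(-983/3) = I*sqrt(2949)/3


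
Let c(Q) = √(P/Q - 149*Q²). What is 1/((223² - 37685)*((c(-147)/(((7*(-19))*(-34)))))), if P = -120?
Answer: -15827*I*√157767269/950074493918 ≈ -0.00020924*I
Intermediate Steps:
c(Q) = √(-149*Q² - 120/Q) (c(Q) = √(-120/Q - 149*Q²) = √(-149*Q² - 120/Q))
1/((223² - 37685)*((c(-147)/(((7*(-19))*(-34)))))) = 1/((223² - 37685)*((√((-120 - 149*(-147)³)/(-147))/(((7*(-19))*(-34)))))) = 1/((49729 - 37685)*((√(-(-120 - 149*(-3176523))/147)/((-133*(-34)))))) = 1/(12044*((√(-(-120 + 473301927)/147)/4522))) = 1/(12044*((√(-1/147*473301807)*(1/4522)))) = 1/(12044*((√(-157767269/49)*(1/4522)))) = 1/(12044*(((I*√157767269/7)*(1/4522)))) = 1/(12044*((I*√157767269/31654))) = (-31654*I*√157767269/157767269)/12044 = -15827*I*√157767269/950074493918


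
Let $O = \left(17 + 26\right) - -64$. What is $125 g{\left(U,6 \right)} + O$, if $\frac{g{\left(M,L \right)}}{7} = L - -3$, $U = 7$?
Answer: $7982$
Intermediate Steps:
$g{\left(M,L \right)} = 21 + 7 L$ ($g{\left(M,L \right)} = 7 \left(L - -3\right) = 7 \left(L + 3\right) = 7 \left(3 + L\right) = 21 + 7 L$)
$O = 107$ ($O = 43 + 64 = 107$)
$125 g{\left(U,6 \right)} + O = 125 \left(21 + 7 \cdot 6\right) + 107 = 125 \left(21 + 42\right) + 107 = 125 \cdot 63 + 107 = 7875 + 107 = 7982$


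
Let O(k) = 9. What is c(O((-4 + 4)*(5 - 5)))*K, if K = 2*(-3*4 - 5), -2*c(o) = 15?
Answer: 255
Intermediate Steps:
c(o) = -15/2 (c(o) = -½*15 = -15/2)
K = -34 (K = 2*(-12 - 5) = 2*(-17) = -34)
c(O((-4 + 4)*(5 - 5)))*K = -15/2*(-34) = 255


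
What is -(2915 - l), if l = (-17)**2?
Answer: -2626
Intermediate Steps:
l = 289
-(2915 - l) = -(2915 - 1*289) = -(2915 - 289) = -1*2626 = -2626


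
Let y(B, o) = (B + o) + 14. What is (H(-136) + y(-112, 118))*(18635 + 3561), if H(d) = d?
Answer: -2574736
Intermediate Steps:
y(B, o) = 14 + B + o
(H(-136) + y(-112, 118))*(18635 + 3561) = (-136 + (14 - 112 + 118))*(18635 + 3561) = (-136 + 20)*22196 = -116*22196 = -2574736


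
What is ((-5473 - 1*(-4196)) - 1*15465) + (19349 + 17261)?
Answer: 19868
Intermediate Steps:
((-5473 - 1*(-4196)) - 1*15465) + (19349 + 17261) = ((-5473 + 4196) - 15465) + 36610 = (-1277 - 15465) + 36610 = -16742 + 36610 = 19868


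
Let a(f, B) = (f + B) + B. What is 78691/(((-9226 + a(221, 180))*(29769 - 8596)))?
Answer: -78691/183040585 ≈ -0.00042991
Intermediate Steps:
a(f, B) = f + 2*B (a(f, B) = (B + f) + B = f + 2*B)
78691/(((-9226 + a(221, 180))*(29769 - 8596))) = 78691/(((-9226 + (221 + 2*180))*(29769 - 8596))) = 78691/(((-9226 + (221 + 360))*21173)) = 78691/(((-9226 + 581)*21173)) = 78691/((-8645*21173)) = 78691/(-183040585) = 78691*(-1/183040585) = -78691/183040585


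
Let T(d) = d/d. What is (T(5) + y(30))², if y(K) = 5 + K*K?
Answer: 820836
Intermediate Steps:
T(d) = 1
y(K) = 5 + K²
(T(5) + y(30))² = (1 + (5 + 30²))² = (1 + (5 + 900))² = (1 + 905)² = 906² = 820836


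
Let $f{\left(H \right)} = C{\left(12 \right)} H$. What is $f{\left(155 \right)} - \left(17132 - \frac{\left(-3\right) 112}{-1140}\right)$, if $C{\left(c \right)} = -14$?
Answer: $- \frac{1833662}{95} \approx -19302.0$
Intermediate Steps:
$f{\left(H \right)} = - 14 H$
$f{\left(155 \right)} - \left(17132 - \frac{\left(-3\right) 112}{-1140}\right) = \left(-14\right) 155 - \left(17132 - \frac{\left(-3\right) 112}{-1140}\right) = -2170 - \frac{1627512}{95} = - \frac{1833662}{95}$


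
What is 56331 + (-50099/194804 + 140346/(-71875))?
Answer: 34290855134117/608762500 ≈ 56329.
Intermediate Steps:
56331 + (-50099/194804 + 140346/(-71875)) = 56331 + (-50099*1/194804 + 140346*(-1/71875)) = 56331 + (-50099/194804 - 6102/3125) = 56331 - 1345253383/608762500 = 34290855134117/608762500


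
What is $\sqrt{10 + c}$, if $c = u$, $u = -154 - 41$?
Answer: $i \sqrt{185} \approx 13.601 i$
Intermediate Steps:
$u = -195$
$c = -195$
$\sqrt{10 + c} = \sqrt{10 - 195} = \sqrt{-185} = i \sqrt{185}$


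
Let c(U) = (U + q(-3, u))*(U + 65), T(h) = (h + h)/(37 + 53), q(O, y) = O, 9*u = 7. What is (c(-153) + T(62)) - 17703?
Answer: -178813/45 ≈ -3973.6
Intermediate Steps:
u = 7/9 (u = (⅑)*7 = 7/9 ≈ 0.77778)
T(h) = h/45 (T(h) = (2*h)/90 = (2*h)*(1/90) = h/45)
c(U) = (-3 + U)*(65 + U) (c(U) = (U - 3)*(U + 65) = (-3 + U)*(65 + U))
(c(-153) + T(62)) - 17703 = ((-195 + (-153)² + 62*(-153)) + (1/45)*62) - 17703 = ((-195 + 23409 - 9486) + 62/45) - 17703 = (13728 + 62/45) - 17703 = 617822/45 - 17703 = -178813/45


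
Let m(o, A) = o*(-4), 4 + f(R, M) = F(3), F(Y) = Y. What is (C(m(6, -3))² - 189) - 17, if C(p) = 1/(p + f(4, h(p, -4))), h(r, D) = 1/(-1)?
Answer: -128749/625 ≈ -206.00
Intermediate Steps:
h(r, D) = -1
f(R, M) = -1 (f(R, M) = -4 + 3 = -1)
m(o, A) = -4*o
C(p) = 1/(-1 + p) (C(p) = 1/(p - 1) = 1/(-1 + p))
(C(m(6, -3))² - 189) - 17 = ((1/(-1 - 4*6))² - 189) - 17 = ((1/(-1 - 24))² - 189) - 17 = ((1/(-25))² - 189) - 17 = ((-1/25)² - 189) - 17 = (1/625 - 189) - 17 = -118124/625 - 17 = -128749/625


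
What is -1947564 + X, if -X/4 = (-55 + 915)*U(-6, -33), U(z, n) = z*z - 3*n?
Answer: -2411964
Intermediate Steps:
U(z, n) = z² - 3*n
X = -464400 (X = -4*(-55 + 915)*((-6)² - 3*(-33)) = -3440*(36 + 99) = -3440*135 = -4*116100 = -464400)
-1947564 + X = -1947564 - 464400 = -2411964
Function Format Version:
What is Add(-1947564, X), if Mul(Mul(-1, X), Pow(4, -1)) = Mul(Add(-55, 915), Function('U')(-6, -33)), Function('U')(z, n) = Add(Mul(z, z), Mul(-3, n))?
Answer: -2411964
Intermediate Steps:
Function('U')(z, n) = Add(Pow(z, 2), Mul(-3, n))
X = -464400 (X = Mul(-4, Mul(Add(-55, 915), Add(Pow(-6, 2), Mul(-3, -33)))) = Mul(-4, Mul(860, Add(36, 99))) = Mul(-4, Mul(860, 135)) = Mul(-4, 116100) = -464400)
Add(-1947564, X) = Add(-1947564, -464400) = -2411964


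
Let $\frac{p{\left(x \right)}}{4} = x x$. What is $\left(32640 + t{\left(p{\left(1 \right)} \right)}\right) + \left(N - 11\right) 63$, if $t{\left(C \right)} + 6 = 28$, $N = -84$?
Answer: $26677$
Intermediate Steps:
$p{\left(x \right)} = 4 x^{2}$ ($p{\left(x \right)} = 4 x x = 4 x^{2}$)
$t{\left(C \right)} = 22$ ($t{\left(C \right)} = -6 + 28 = 22$)
$\left(32640 + t{\left(p{\left(1 \right)} \right)}\right) + \left(N - 11\right) 63 = \left(32640 + 22\right) + \left(-84 - 11\right) 63 = 32662 - 5985 = 26677$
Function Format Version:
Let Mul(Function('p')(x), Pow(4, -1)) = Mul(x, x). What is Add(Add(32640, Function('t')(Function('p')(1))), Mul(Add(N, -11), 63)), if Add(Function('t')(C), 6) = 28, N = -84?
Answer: 26677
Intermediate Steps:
Function('p')(x) = Mul(4, Pow(x, 2)) (Function('p')(x) = Mul(4, Mul(x, x)) = Mul(4, Pow(x, 2)))
Function('t')(C) = 22 (Function('t')(C) = Add(-6, 28) = 22)
Add(Add(32640, Function('t')(Function('p')(1))), Mul(Add(N, -11), 63)) = Add(Add(32640, 22), Mul(Add(-84, -11), 63)) = Add(32662, Mul(-95, 63)) = Add(32662, -5985) = 26677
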